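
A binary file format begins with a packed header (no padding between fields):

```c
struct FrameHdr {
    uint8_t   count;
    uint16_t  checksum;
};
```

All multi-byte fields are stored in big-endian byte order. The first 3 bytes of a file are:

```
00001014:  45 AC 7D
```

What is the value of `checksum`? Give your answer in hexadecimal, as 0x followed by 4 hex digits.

`checksum` follows `count` (1 byte), so it starts at byte offset 1 and occupies 2 bytes.
Bytes at offsets 1..2: AC 7D.
Big-endian: lowest address holds the most-significant byte.
The bytes are already most-significant first: 0xAC7D.

0xAC7D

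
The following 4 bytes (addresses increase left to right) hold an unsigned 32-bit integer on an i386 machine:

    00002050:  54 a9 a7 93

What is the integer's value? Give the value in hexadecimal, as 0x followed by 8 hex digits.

Little-endian stores the least-significant byte at the lowest address.
Reassemble most-significant byte first: 93 A7 A9 54 → 0x93A7A954.

0x93A7A954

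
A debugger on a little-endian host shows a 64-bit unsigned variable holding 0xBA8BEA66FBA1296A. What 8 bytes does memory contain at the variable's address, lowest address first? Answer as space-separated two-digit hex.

Split into bytes (most-significant first): BA 8B EA 66 FB A1 29 6A.
Little-endian stores the least-significant byte at the lowest address.
So at ascending addresses the bytes are 6A 29 A1 FB 66 EA 8B BA.

6A 29 A1 FB 66 EA 8B BA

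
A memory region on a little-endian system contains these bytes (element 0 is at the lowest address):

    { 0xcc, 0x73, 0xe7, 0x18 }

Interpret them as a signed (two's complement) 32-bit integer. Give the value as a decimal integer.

417821644

In little-endian order the low byte comes first in memory.
Reassemble most-significant byte first: 18 E7 73 CC → 0x18E773CC.
0x18E773CC = 417821644.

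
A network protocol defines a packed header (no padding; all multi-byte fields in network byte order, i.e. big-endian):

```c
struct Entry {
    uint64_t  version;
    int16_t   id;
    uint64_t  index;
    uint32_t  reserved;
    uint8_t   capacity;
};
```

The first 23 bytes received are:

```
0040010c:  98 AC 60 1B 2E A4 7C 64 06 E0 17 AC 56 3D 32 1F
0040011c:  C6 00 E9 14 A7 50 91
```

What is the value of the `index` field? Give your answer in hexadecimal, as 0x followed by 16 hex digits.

0x17AC563D321FC600

`index` follows `version` (8 B), `id` (2 B), so it starts at offset 8 + 2 = 10 and occupies 8 bytes.
Bytes at offsets 10..17: 17 AC 56 3D 32 1F C6 00.
Big-endian: lowest address holds the most-significant byte.
The bytes are already most-significant first: 0x17AC563D321FC600.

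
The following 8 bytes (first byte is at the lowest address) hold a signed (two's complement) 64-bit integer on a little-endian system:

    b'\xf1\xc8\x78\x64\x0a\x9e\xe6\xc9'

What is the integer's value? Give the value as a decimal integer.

-3898254659970086671

Little-endian: lowest address holds the least-significant byte.
Reassemble most-significant byte first: C9 E6 9E 0A 64 78 C8 F1 → 0xC9E69E0A6478C8F1.
Top bit is set, so as a signed 64-bit value this is 0xC9E69E0A6478C8F1 − 2^64 = -3898254659970086671.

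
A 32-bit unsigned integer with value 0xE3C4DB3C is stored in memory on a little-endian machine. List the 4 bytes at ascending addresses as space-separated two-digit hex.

Split into bytes (most-significant first): E3 C4 DB 3C.
In little-endian order the low byte comes first in memory.
So at ascending addresses the bytes are 3C DB C4 E3.

3C DB C4 E3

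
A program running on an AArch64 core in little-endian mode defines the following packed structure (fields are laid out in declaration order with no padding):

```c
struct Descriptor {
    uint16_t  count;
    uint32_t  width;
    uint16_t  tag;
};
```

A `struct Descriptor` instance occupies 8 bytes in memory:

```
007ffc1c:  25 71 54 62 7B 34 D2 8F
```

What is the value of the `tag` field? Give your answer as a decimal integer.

36818

`tag` follows `count` (2 B), `width` (4 B), so it starts at offset 2 + 4 = 6 and occupies 2 bytes.
Bytes at offsets 6..7: D2 8F.
Little-endian stores the least-significant byte at the lowest address.
Reassemble most-significant byte first: 8F D2 → 0x8FD2.
0x8FD2 = 36818.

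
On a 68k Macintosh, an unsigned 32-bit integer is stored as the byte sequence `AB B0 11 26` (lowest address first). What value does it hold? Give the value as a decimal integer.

Big-endian stores the most-significant byte at the lowest address.
The bytes are already most-significant first: 0xABB01126.
0xABB01126 = 2880442662.

2880442662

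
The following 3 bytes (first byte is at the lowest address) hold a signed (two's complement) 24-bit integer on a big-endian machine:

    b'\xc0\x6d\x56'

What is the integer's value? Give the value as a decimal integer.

-4166314

Big-endian stores the most-significant byte at the lowest address.
The bytes are already most-significant first: 0xC06D56.
Top bit is set, so as a signed 24-bit value this is 0xC06D56 − 2^24 = -4166314.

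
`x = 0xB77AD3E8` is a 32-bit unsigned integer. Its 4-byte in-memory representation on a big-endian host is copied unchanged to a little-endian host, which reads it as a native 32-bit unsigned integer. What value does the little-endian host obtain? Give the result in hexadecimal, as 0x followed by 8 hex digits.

Stored big-endian, the bytes at ascending addresses are B7 7A D3 E8.
Read back as little-endian, the first byte is least significant, giving 0xE8D37AB7.

0xE8D37AB7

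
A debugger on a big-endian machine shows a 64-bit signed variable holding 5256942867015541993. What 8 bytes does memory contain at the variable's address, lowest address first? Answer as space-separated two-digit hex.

5256942867015541993 in hexadecimal, padded to 64 bits, is 0x48F469AF60FC24E9.
Split into bytes (most-significant first): 48 F4 69 AF 60 FC 24 E9.
In big-endian order the high byte comes first in memory.
So the memory order matches the most-significant-first order: 48 F4 69 AF 60 FC 24 E9.

48 F4 69 AF 60 FC 24 E9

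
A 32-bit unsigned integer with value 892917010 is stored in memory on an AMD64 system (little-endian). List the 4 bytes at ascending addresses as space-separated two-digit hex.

12 D5 38 35

892917010 in hexadecimal, padded to 32 bits, is 0x3538D512.
Split into bytes (most-significant first): 35 38 D5 12.
Little-endian: lowest address holds the least-significant byte.
So at ascending addresses the bytes are 12 D5 38 35.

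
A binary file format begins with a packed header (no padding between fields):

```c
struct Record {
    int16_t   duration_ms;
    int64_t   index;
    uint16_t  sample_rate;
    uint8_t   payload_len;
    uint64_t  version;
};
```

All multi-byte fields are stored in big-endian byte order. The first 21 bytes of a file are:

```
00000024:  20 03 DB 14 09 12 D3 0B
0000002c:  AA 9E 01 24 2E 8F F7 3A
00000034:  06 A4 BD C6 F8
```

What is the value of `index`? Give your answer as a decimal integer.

`index` follows `duration_ms` (2 bytes), so it starts at byte offset 2 and occupies 8 bytes.
Bytes at offsets 2..9: DB 14 09 12 D3 0B AA 9E.
Big-endian stores the most-significant byte at the lowest address.
The bytes are already most-significant first: 0xDB140912D30BAA9E.
Top bit is set, so as a signed 64-bit value this is 0xDB140912D30BAA9E − 2^64 = -2660491503414302050.

-2660491503414302050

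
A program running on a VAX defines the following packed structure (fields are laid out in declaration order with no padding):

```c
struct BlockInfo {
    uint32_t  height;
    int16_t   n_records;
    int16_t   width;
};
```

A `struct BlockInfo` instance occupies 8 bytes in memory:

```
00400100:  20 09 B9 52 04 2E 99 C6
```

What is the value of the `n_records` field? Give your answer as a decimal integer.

`n_records` follows `height` (4 bytes), so it starts at byte offset 4 and occupies 2 bytes.
Bytes at offsets 4..5: 04 2E.
In little-endian order the low byte comes first in memory.
Reassemble most-significant byte first: 2E 04 → 0x2E04.
0x2E04 = 11780.

11780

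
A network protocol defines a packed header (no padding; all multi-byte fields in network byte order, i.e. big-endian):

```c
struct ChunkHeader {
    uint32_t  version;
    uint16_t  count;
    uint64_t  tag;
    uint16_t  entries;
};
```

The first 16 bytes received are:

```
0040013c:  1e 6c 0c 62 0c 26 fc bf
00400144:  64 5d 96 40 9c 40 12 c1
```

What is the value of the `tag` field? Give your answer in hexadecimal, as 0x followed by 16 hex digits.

`tag` follows `version` (4 B), `count` (2 B), so it starts at offset 4 + 2 = 6 and occupies 8 bytes.
Bytes at offsets 6..13: FC BF 64 5D 96 40 9C 40.
Big-endian: lowest address holds the most-significant byte.
The bytes are already most-significant first: 0xFCBF645D96409C40.

0xFCBF645D96409C40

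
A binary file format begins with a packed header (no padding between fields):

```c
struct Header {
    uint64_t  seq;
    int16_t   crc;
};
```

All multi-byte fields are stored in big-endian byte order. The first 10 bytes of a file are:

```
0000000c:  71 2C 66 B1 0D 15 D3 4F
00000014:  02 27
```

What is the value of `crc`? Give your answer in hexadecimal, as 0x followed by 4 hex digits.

`crc` follows `seq` (8 bytes), so it starts at byte offset 8 and occupies 2 bytes.
Bytes at offsets 8..9: 02 27.
In big-endian order the high byte comes first in memory.
The bytes are already most-significant first: 0x0227.

0x0227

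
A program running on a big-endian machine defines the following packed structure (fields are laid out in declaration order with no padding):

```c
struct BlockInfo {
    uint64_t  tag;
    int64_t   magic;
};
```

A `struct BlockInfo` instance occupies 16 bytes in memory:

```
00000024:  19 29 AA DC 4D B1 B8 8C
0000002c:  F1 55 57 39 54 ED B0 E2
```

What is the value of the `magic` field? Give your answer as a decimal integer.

`magic` follows `tag` (8 bytes), so it starts at byte offset 8 and occupies 8 bytes.
Bytes at offsets 8..15: F1 55 57 39 54 ED B0 E2.
Big-endian: lowest address holds the most-significant byte.
The bytes are already most-significant first: 0xF155573954EDB0E2.
Top bit is set, so as a signed 64-bit value this is 0xF155573954EDB0E2 − 2^64 = -1056842633798897438.

-1056842633798897438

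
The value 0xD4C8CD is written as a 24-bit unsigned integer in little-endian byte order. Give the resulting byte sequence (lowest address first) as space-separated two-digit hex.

CD C8 D4

Split into bytes (most-significant first): D4 C8 CD.
Little-endian stores the least-significant byte at the lowest address.
So at ascending addresses the bytes are CD C8 D4.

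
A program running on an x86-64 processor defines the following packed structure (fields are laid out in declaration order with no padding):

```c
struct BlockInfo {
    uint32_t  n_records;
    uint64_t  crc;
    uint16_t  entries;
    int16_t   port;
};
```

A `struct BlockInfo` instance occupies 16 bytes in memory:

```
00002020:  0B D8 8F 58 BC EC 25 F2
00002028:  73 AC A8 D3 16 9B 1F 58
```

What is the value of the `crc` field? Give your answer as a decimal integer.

15251629752073972924

`crc` follows `n_records` (4 bytes), so it starts at byte offset 4 and occupies 8 bytes.
Bytes at offsets 4..11: BC EC 25 F2 73 AC A8 D3.
Little-endian stores the least-significant byte at the lowest address.
Reassemble most-significant byte first: D3 A8 AC 73 F2 25 EC BC → 0xD3A8AC73F225ECBC.
0xD3A8AC73F225ECBC = 15251629752073972924.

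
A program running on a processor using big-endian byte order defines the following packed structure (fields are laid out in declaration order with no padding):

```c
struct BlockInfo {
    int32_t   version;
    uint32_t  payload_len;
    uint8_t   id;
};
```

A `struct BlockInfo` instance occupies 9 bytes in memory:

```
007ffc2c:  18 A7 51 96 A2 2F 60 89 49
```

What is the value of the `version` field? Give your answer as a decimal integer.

`version` is the first field, at byte offset 0, occupying 4 bytes.
Bytes at offsets 0..3: 18 A7 51 96.
In big-endian order the high byte comes first in memory.
The bytes are already most-significant first: 0x18A75196.
0x18A75196 = 413618582.

413618582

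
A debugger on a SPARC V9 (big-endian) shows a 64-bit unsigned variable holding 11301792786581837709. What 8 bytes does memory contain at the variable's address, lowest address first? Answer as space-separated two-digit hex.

11301792786581837709 in hexadecimal, padded to 64 bits, is 0x9CD808A8F148578D.
Split into bytes (most-significant first): 9C D8 08 A8 F1 48 57 8D.
Big-endian stores the most-significant byte at the lowest address.
So the memory order matches the most-significant-first order: 9C D8 08 A8 F1 48 57 8D.

9C D8 08 A8 F1 48 57 8D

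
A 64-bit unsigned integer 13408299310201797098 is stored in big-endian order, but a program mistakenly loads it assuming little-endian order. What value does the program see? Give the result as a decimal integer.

13408299310201797098 in 64-bit hexadecimal is 0xBA13D92EB2B179EA.
Stored big-endian, the bytes at ascending addresses are BA 13 D9 2E B2 B1 79 EA.
Read back as little-endian, the first byte is least significant, giving 0xEA79B1B22ED913BA.
0xEA79B1B22ED913BA = 16895730855905399738.

16895730855905399738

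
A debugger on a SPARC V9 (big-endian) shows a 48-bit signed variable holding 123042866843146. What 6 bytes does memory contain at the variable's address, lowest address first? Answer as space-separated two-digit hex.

6F E8 26 5E CE 0A

123042866843146 in hexadecimal, padded to 48 bits, is 0x6FE8265ECE0A.
Split into bytes (most-significant first): 6F E8 26 5E CE 0A.
Big-endian: lowest address holds the most-significant byte.
So the memory order matches the most-significant-first order: 6F E8 26 5E CE 0A.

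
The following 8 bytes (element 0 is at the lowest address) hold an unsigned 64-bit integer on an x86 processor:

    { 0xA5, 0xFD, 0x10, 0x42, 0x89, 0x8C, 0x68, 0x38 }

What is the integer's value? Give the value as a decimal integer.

4064653184848690597

Little-endian stores the least-significant byte at the lowest address.
Reassemble most-significant byte first: 38 68 8C 89 42 10 FD A5 → 0x38688C894210FDA5.
0x38688C894210FDA5 = 4064653184848690597.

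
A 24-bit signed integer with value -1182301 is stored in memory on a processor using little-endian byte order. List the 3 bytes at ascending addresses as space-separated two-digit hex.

A3 F5 ED

Two's complement of -1182301 in 24 bits: 1182301 = 0x120A5D; invert → 0xEDF5A2; add 1 → 0xEDF5A3.
Split into bytes (most-significant first): ED F5 A3.
In little-endian order the low byte comes first in memory.
So at ascending addresses the bytes are A3 F5 ED.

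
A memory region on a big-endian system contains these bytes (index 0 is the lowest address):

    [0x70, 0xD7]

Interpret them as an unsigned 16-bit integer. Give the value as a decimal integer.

Big-endian: lowest address holds the most-significant byte.
The bytes are already most-significant first: 0x70D7.
0x70D7 = 28887.

28887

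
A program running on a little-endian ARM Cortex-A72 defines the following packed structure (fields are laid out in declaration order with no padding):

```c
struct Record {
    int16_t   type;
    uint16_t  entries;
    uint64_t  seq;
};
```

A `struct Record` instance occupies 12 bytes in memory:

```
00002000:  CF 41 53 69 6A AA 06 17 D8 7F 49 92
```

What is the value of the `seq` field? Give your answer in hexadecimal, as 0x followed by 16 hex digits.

0x92497FD81706AA6A

`seq` follows `type` (2 B), `entries` (2 B), so it starts at offset 2 + 2 = 4 and occupies 8 bytes.
Bytes at offsets 4..11: 6A AA 06 17 D8 7F 49 92.
Little-endian stores the least-significant byte at the lowest address.
Reassemble most-significant byte first: 92 49 7F D8 17 06 AA 6A → 0x92497FD81706AA6A.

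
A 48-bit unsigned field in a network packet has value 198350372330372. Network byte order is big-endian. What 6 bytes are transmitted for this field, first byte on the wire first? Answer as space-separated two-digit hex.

198350372330372 in hexadecimal, padded to 48 bits, is 0xB4660B7BDB84.
Split into bytes (most-significant first): B4 66 0B 7B DB 84.
Big-endian stores the most-significant byte at the lowest address.
So the memory order matches the most-significant-first order: B4 66 0B 7B DB 84.

B4 66 0B 7B DB 84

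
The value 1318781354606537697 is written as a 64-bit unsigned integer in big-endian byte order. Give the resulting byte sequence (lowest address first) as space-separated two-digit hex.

12 4D 40 A7 A1 BB 2B E1

1318781354606537697 in hexadecimal, padded to 64 bits, is 0x124D40A7A1BB2BE1.
Split into bytes (most-significant first): 12 4D 40 A7 A1 BB 2B E1.
Big-endian stores the most-significant byte at the lowest address.
So the memory order matches the most-significant-first order: 12 4D 40 A7 A1 BB 2B E1.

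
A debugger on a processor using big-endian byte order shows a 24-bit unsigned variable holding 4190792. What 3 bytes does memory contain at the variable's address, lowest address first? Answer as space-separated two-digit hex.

4190792 in hexadecimal, padded to 24 bits, is 0x3FF248.
Split into bytes (most-significant first): 3F F2 48.
Big-endian: lowest address holds the most-significant byte.
So the memory order matches the most-significant-first order: 3F F2 48.

3F F2 48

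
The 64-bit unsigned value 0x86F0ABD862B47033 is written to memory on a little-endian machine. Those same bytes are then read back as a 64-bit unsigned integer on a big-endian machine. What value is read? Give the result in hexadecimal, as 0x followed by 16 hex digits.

0x3370B462D8ABF086

Stored little-endian, the bytes at ascending addresses are 33 70 B4 62 D8 AB F0 86.
Read back as big-endian, the last byte is least significant, giving 0x3370B462D8ABF086.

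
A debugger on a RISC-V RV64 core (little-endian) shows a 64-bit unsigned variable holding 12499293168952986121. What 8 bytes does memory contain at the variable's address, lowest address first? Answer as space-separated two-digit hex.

12499293168952986121 in hexadecimal, padded to 64 bits, is 0xAD7668E9BEE8CA09.
Split into bytes (most-significant first): AD 76 68 E9 BE E8 CA 09.
Little-endian: lowest address holds the least-significant byte.
So at ascending addresses the bytes are 09 CA E8 BE E9 68 76 AD.

09 CA E8 BE E9 68 76 AD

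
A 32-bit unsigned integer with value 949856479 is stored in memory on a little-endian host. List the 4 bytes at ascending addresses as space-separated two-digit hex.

DF A8 9D 38

949856479 in hexadecimal, padded to 32 bits, is 0x389DA8DF.
Split into bytes (most-significant first): 38 9D A8 DF.
Little-endian stores the least-significant byte at the lowest address.
So at ascending addresses the bytes are DF A8 9D 38.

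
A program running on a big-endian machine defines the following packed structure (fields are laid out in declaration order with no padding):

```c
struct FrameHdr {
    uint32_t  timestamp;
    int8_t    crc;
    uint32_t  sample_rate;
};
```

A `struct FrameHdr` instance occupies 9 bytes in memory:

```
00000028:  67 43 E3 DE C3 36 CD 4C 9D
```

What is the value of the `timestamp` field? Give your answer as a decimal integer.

1732502494

`timestamp` is the first field, at byte offset 0, occupying 4 bytes.
Bytes at offsets 0..3: 67 43 E3 DE.
Big-endian: lowest address holds the most-significant byte.
The bytes are already most-significant first: 0x6743E3DE.
0x6743E3DE = 1732502494.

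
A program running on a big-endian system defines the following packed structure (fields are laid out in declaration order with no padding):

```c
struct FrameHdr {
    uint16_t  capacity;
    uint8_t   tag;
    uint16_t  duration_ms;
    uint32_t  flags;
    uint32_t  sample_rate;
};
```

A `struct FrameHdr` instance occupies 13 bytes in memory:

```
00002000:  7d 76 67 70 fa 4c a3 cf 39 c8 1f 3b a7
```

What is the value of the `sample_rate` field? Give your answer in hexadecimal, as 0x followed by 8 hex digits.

`sample_rate` follows `capacity` (2 B), `tag` (1 B), `duration_ms` (2 B), `flags` (4 B), so it starts at offset 2 + 1 + 2 + 4 = 9 and occupies 4 bytes.
Bytes at offsets 9..12: C8 1F 3B A7.
In big-endian order the high byte comes first in memory.
The bytes are already most-significant first: 0xC81F3BA7.

0xC81F3BA7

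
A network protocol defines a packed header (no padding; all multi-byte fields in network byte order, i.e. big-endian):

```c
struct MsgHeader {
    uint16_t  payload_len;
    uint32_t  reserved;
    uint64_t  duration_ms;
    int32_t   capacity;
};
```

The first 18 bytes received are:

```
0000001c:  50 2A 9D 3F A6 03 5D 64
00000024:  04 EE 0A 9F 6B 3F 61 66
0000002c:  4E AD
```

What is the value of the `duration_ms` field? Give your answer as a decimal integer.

6729509163625311039

`duration_ms` follows `payload_len` (2 B), `reserved` (4 B), so it starts at offset 2 + 4 = 6 and occupies 8 bytes.
Bytes at offsets 6..13: 5D 64 04 EE 0A 9F 6B 3F.
In big-endian order the high byte comes first in memory.
The bytes are already most-significant first: 0x5D6404EE0A9F6B3F.
0x5D6404EE0A9F6B3F = 6729509163625311039.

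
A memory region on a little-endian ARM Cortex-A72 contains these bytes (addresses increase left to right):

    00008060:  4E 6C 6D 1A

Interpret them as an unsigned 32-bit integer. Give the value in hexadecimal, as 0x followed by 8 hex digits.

0x1A6D6C4E

Little-endian: lowest address holds the least-significant byte.
Reassemble most-significant byte first: 1A 6D 6C 4E → 0x1A6D6C4E.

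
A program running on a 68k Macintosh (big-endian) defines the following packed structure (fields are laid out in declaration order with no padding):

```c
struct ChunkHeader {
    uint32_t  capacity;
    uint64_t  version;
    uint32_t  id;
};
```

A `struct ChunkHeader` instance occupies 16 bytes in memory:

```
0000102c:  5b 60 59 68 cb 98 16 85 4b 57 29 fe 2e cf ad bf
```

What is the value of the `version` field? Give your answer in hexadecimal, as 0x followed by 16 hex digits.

0xCB9816854B5729FE

`version` follows `capacity` (4 bytes), so it starts at byte offset 4 and occupies 8 bytes.
Bytes at offsets 4..11: CB 98 16 85 4B 57 29 FE.
Big-endian stores the most-significant byte at the lowest address.
The bytes are already most-significant first: 0xCB9816854B5729FE.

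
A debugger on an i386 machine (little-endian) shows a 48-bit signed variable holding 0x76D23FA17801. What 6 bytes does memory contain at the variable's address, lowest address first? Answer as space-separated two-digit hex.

Split into bytes (most-significant first): 76 D2 3F A1 78 01.
Little-endian stores the least-significant byte at the lowest address.
So at ascending addresses the bytes are 01 78 A1 3F D2 76.

01 78 A1 3F D2 76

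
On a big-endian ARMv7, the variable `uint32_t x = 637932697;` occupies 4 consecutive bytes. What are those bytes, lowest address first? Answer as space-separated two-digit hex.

637932697 in hexadecimal, padded to 32 bits, is 0x26061499.
Split into bytes (most-significant first): 26 06 14 99.
In big-endian order the high byte comes first in memory.
So the memory order matches the most-significant-first order: 26 06 14 99.

26 06 14 99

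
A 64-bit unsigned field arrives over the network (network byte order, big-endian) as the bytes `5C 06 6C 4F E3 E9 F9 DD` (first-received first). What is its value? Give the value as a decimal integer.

Big-endian stores the most-significant byte at the lowest address.
The bytes are already most-significant first: 0x5C066C4FE3E9F9DD.
0x5C066C4FE3E9F9DD = 6631106591731612125.

6631106591731612125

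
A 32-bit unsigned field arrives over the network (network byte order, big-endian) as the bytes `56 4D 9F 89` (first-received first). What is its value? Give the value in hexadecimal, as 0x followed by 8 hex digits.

0x564D9F89

In big-endian order the high byte comes first in memory.
The bytes are already most-significant first: 0x564D9F89.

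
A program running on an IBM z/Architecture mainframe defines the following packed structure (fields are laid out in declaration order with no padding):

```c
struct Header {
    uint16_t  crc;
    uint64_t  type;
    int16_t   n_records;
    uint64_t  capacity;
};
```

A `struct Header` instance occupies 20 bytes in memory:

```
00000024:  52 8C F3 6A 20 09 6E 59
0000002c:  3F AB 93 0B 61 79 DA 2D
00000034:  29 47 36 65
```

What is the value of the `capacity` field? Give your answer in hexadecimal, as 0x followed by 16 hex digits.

0x6179DA2D29473665

`capacity` follows `crc` (2 B), `type` (8 B), `n_records` (2 B), so it starts at offset 2 + 8 + 2 = 12 and occupies 8 bytes.
Bytes at offsets 12..19: 61 79 DA 2D 29 47 36 65.
Big-endian stores the most-significant byte at the lowest address.
The bytes are already most-significant first: 0x6179DA2D29473665.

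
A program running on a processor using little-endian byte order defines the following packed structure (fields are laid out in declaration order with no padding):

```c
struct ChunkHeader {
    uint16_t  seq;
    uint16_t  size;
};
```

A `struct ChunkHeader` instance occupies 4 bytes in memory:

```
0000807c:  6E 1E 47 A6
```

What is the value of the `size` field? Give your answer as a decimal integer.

42567

`size` follows `seq` (2 bytes), so it starts at byte offset 2 and occupies 2 bytes.
Bytes at offsets 2..3: 47 A6.
Little-endian: lowest address holds the least-significant byte.
Reassemble most-significant byte first: A6 47 → 0xA647.
0xA647 = 42567.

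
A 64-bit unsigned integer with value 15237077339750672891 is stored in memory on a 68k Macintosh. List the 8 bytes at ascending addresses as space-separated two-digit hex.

15237077339750672891 in hexadecimal, padded to 64 bits, is 0xD374F91C6AFE29FB.
Split into bytes (most-significant first): D3 74 F9 1C 6A FE 29 FB.
Big-endian: lowest address holds the most-significant byte.
So the memory order matches the most-significant-first order: D3 74 F9 1C 6A FE 29 FB.

D3 74 F9 1C 6A FE 29 FB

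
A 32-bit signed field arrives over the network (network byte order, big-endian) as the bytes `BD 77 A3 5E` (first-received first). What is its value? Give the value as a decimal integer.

Big-endian stores the most-significant byte at the lowest address.
The bytes are already most-significant first: 0xBD77A35E.
Top bit is set, so as a signed 32-bit value this is 0xBD77A35E − 2^32 = -1116232866.

-1116232866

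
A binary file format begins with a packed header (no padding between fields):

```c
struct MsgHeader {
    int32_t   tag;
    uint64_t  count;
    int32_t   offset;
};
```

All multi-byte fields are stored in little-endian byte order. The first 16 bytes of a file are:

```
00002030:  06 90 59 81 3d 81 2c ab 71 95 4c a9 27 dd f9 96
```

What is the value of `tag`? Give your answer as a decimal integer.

-2124836858

`tag` is the first field, at byte offset 0, occupying 4 bytes.
Bytes at offsets 0..3: 06 90 59 81.
Little-endian stores the least-significant byte at the lowest address.
Reassemble most-significant byte first: 81 59 90 06 → 0x81599006.
Top bit is set, so as a signed 32-bit value this is 0x81599006 − 2^32 = -2124836858.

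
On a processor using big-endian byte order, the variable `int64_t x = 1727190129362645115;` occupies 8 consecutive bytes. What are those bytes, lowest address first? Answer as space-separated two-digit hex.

17 F8 36 45 88 38 B0 7B

1727190129362645115 in hexadecimal, padded to 64 bits, is 0x17F836458838B07B.
Split into bytes (most-significant first): 17 F8 36 45 88 38 B0 7B.
In big-endian order the high byte comes first in memory.
So the memory order matches the most-significant-first order: 17 F8 36 45 88 38 B0 7B.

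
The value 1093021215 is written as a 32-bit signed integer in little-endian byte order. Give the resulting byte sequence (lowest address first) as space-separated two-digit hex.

1F 2E 26 41

1093021215 in hexadecimal, padded to 32 bits, is 0x41262E1F.
Split into bytes (most-significant first): 41 26 2E 1F.
Little-endian stores the least-significant byte at the lowest address.
So at ascending addresses the bytes are 1F 2E 26 41.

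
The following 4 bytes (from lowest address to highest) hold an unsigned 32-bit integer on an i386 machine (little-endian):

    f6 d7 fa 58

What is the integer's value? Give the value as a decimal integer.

1492834294

Little-endian stores the least-significant byte at the lowest address.
Reassemble most-significant byte first: 58 FA D7 F6 → 0x58FAD7F6.
0x58FAD7F6 = 1492834294.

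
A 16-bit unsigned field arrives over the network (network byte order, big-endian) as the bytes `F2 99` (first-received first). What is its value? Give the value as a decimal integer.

Big-endian stores the most-significant byte at the lowest address.
The bytes are already most-significant first: 0xF299.
0xF299 = 62105.

62105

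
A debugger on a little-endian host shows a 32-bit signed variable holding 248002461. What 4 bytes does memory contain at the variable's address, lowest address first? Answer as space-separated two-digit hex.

248002461 in hexadecimal, padded to 32 bits, is 0x0EC8379D.
Split into bytes (most-significant first): 0E C8 37 9D.
In little-endian order the low byte comes first in memory.
So at ascending addresses the bytes are 9D 37 C8 0E.

9D 37 C8 0E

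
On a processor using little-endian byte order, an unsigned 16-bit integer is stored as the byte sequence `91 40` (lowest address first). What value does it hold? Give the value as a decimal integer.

16529

Little-endian stores the least-significant byte at the lowest address.
Reassemble most-significant byte first: 40 91 → 0x4091.
0x4091 = 16529.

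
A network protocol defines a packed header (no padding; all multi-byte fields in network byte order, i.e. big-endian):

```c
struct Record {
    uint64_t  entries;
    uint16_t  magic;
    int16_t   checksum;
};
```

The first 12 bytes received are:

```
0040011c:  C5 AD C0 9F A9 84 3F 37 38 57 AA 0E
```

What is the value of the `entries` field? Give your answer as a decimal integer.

`entries` is the first field, at byte offset 0, occupying 8 bytes.
Bytes at offsets 0..7: C5 AD C0 9F A9 84 3F 37.
Big-endian stores the most-significant byte at the lowest address.
The bytes are already most-significant first: 0xC5ADC09FA9843F37.
0xC5ADC09FA9843F37 = 14244252988419096375.

14244252988419096375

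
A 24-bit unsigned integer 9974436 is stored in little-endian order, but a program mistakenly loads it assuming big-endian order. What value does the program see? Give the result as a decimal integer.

10760856

9974436 in 24-bit hexadecimal is 0x9832A4.
Stored little-endian, the bytes at ascending addresses are A4 32 98.
Read back as big-endian, the last byte is least significant, giving 0xA43298.
0xA43298 = 10760856.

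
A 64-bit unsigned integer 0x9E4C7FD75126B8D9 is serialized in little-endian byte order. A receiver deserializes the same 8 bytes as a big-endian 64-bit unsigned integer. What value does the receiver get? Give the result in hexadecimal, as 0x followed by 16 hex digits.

Stored little-endian, the bytes at ascending addresses are D9 B8 26 51 D7 7F 4C 9E.
Read back as big-endian, the last byte is least significant, giving 0xD9B82651D77F4C9E.

0xD9B82651D77F4C9E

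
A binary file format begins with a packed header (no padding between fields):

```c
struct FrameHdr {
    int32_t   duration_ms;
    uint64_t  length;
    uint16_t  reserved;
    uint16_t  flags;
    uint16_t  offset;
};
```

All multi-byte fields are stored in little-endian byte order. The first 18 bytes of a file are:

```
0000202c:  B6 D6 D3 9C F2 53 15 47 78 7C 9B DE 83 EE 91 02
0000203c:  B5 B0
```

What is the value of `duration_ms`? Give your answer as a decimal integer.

-1663838538

`duration_ms` is the first field, at byte offset 0, occupying 4 bytes.
Bytes at offsets 0..3: B6 D6 D3 9C.
In little-endian order the low byte comes first in memory.
Reassemble most-significant byte first: 9C D3 D6 B6 → 0x9CD3D6B6.
Top bit is set, so as a signed 32-bit value this is 0x9CD3D6B6 − 2^32 = -1663838538.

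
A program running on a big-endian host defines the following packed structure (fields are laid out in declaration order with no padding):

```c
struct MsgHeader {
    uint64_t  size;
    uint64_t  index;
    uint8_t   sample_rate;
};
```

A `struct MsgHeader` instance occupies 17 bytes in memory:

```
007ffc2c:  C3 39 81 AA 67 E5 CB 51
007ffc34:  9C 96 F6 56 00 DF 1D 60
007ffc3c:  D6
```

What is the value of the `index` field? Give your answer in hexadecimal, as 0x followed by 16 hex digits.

0x9C96F65600DF1D60

`index` follows `size` (8 bytes), so it starts at byte offset 8 and occupies 8 bytes.
Bytes at offsets 8..15: 9C 96 F6 56 00 DF 1D 60.
Big-endian: lowest address holds the most-significant byte.
The bytes are already most-significant first: 0x9C96F65600DF1D60.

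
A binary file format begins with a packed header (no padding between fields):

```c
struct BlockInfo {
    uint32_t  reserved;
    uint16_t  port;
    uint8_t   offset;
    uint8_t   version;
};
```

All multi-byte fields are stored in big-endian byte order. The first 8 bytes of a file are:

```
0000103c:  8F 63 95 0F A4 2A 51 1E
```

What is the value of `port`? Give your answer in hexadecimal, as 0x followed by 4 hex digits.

0xA42A

`port` follows `reserved` (4 bytes), so it starts at byte offset 4 and occupies 2 bytes.
Bytes at offsets 4..5: A4 2A.
In big-endian order the high byte comes first in memory.
The bytes are already most-significant first: 0xA42A.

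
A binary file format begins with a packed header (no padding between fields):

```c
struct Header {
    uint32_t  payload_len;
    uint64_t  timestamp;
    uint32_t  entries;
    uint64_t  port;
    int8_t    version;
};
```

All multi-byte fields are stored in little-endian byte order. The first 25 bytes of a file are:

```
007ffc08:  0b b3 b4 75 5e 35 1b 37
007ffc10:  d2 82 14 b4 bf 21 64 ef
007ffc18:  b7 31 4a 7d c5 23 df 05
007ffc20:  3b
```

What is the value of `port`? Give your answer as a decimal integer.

423096221113659831

`port` follows `payload_len` (4 B), `timestamp` (8 B), `entries` (4 B), so it starts at offset 4 + 8 + 4 = 16 and occupies 8 bytes.
Bytes at offsets 16..23: B7 31 4A 7D C5 23 DF 05.
Little-endian stores the least-significant byte at the lowest address.
Reassemble most-significant byte first: 05 DF 23 C5 7D 4A 31 B7 → 0x05DF23C57D4A31B7.
0x05DF23C57D4A31B7 = 423096221113659831.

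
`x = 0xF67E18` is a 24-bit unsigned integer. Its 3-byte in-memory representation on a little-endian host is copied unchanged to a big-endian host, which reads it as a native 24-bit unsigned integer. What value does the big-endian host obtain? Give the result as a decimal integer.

Stored little-endian, the bytes at ascending addresses are 18 7E F6.
Read back as big-endian, the last byte is least significant, giving 0x187EF6.
0x187EF6 = 1605366.

1605366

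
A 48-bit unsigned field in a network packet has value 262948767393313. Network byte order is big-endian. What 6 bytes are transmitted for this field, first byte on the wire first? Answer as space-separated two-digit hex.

EF 26 87 DF E6 21

262948767393313 in hexadecimal, padded to 48 bits, is 0xEF2687DFE621.
Split into bytes (most-significant first): EF 26 87 DF E6 21.
In big-endian order the high byte comes first in memory.
So the memory order matches the most-significant-first order: EF 26 87 DF E6 21.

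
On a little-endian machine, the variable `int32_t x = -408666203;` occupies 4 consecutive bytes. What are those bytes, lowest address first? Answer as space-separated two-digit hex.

A5 3F A4 E7

Two's complement of -408666203 in 32 bits: 408666203 = 0x185BC05B; invert → 0xE7A43FA4; add 1 → 0xE7A43FA5.
Split into bytes (most-significant first): E7 A4 3F A5.
Little-endian stores the least-significant byte at the lowest address.
So at ascending addresses the bytes are A5 3F A4 E7.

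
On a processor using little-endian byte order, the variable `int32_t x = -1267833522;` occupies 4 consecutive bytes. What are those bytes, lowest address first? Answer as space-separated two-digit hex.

4E 65 6E B4

Two's complement of -1267833522 in 32 bits: 1267833522 = 0x4B919AB2; invert → 0xB46E654D; add 1 → 0xB46E654E.
Split into bytes (most-significant first): B4 6E 65 4E.
In little-endian order the low byte comes first in memory.
So at ascending addresses the bytes are 4E 65 6E B4.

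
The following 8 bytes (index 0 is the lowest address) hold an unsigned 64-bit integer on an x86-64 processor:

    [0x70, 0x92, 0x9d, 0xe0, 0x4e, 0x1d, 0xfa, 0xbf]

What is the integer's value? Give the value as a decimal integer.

In little-endian order the low byte comes first in memory.
Reassemble most-significant byte first: BF FA 1D 4E E0 9D 92 70 → 0xBFFA1D4EE09D9270.
0xBFFA1D4EE09D9270 = 13833401430034977392.

13833401430034977392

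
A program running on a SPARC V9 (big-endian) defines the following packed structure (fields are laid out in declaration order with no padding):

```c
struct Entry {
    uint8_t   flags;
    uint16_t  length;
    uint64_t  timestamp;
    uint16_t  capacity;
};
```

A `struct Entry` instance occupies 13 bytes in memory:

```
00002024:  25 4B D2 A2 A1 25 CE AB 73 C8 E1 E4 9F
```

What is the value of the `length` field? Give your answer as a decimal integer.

`length` follows `flags` (1 byte), so it starts at byte offset 1 and occupies 2 bytes.
Bytes at offsets 1..2: 4B D2.
In big-endian order the high byte comes first in memory.
The bytes are already most-significant first: 0x4BD2.
0x4BD2 = 19410.

19410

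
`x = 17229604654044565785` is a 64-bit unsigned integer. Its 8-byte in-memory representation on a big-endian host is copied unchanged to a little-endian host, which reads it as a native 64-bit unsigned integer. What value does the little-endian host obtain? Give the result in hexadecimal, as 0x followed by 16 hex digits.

0x1951BE8025DA1BEF

17229604654044565785 in 64-bit hexadecimal is 0xEF1BDA2580BE5119.
Stored big-endian, the bytes at ascending addresses are EF 1B DA 25 80 BE 51 19.
Read back as little-endian, the first byte is least significant, giving 0x1951BE8025DA1BEF.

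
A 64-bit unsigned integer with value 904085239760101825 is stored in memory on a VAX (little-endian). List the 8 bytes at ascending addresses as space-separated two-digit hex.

C1 21 93 4A BC F4 8B 0C

904085239760101825 in hexadecimal, padded to 64 bits, is 0x0C8BF4BC4A9321C1.
Split into bytes (most-significant first): 0C 8B F4 BC 4A 93 21 C1.
In little-endian order the low byte comes first in memory.
So at ascending addresses the bytes are C1 21 93 4A BC F4 8B 0C.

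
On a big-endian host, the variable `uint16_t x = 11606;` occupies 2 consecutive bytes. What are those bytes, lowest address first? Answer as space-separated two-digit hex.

11606 in hexadecimal, padded to 16 bits, is 0x2D56.
Split into bytes (most-significant first): 2D 56.
In big-endian order the high byte comes first in memory.
So the memory order matches the most-significant-first order: 2D 56.

2D 56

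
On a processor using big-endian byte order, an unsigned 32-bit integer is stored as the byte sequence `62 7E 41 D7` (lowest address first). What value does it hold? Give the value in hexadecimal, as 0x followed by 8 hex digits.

0x627E41D7

Big-endian stores the most-significant byte at the lowest address.
The bytes are already most-significant first: 0x627E41D7.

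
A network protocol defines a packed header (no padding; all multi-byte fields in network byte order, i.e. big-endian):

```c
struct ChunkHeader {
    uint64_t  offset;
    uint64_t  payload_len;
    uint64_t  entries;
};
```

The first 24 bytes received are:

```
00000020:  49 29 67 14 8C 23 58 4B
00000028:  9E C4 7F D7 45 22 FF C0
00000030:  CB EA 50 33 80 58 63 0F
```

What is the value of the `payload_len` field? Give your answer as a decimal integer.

`payload_len` follows `offset` (8 bytes), so it starts at byte offset 8 and occupies 8 bytes.
Bytes at offsets 8..15: 9E C4 7F D7 45 22 FF C0.
Big-endian: lowest address holds the most-significant byte.
The bytes are already most-significant first: 0x9EC47FD74522FFC0.
0x9EC47FD74522FFC0 = 11440409515982520256.

11440409515982520256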